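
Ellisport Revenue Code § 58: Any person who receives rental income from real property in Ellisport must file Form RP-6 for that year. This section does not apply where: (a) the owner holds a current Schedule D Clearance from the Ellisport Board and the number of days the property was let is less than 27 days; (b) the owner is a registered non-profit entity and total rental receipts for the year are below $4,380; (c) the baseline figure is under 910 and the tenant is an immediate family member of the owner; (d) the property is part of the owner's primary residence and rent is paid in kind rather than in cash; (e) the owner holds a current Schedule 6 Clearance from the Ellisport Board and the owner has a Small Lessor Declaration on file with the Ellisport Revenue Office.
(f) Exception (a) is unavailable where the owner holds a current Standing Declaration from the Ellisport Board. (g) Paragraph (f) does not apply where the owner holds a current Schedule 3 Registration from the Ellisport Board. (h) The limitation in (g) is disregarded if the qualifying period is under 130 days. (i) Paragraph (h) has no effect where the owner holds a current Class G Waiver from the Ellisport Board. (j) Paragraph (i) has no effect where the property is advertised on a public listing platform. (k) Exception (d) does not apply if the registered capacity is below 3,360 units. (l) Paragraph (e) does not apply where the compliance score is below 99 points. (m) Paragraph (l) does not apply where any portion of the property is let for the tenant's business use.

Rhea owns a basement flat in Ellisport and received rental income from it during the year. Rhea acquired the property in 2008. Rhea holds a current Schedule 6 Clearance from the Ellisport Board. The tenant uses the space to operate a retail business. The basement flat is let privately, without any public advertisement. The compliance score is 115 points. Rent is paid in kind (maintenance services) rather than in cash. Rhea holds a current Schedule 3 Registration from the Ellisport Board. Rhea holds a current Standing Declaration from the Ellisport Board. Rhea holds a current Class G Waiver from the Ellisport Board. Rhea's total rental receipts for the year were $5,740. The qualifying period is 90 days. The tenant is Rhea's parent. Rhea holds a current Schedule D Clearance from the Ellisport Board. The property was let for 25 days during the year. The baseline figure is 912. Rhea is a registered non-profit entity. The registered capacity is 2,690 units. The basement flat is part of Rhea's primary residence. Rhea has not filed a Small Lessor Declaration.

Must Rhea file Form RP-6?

No — exception (a) applies; Rhea is not required to file Form RP-6.

Exception (a)'s conditions are all satisfied: a current Schedule D Clearance is held; the number of days the property was let is 25 days, less than the 27 days limit. Applying paragraphs (f)–(j): (f) is triggered (a current Standing Declaration is held), but yields to (g): (g) is engaged — a current Schedule 3 Registration is held. (h) would limit (g) — the qualifying period is 90 days, under the 130 days limit — but (i) sets (h) aside: (i) operates against (h): a current Class G Waiver is held. (j) is not triggered (the property is let privately without advertisement), so (i) stands. (a) remains available.
Exception (b) requires that total rental receipts for the year are below $4,380; but total rental receipts for the year are $5,740, not below $4,380, so (b) is unavailable.
Exception (c) requires that the baseline figure is under 910; but the baseline figure is 912, not under 910, so (c) is unavailable.
Exception (d) is satisfied on its face — the basement flat is part of the primary residence; rent is paid in kind. But: (k) operates against (d): the registered capacity is 2,690 units, below the 3,360 units limit. So (d) is unavailable.
Exception (e) fails — no Small Lessor Declaration is on file.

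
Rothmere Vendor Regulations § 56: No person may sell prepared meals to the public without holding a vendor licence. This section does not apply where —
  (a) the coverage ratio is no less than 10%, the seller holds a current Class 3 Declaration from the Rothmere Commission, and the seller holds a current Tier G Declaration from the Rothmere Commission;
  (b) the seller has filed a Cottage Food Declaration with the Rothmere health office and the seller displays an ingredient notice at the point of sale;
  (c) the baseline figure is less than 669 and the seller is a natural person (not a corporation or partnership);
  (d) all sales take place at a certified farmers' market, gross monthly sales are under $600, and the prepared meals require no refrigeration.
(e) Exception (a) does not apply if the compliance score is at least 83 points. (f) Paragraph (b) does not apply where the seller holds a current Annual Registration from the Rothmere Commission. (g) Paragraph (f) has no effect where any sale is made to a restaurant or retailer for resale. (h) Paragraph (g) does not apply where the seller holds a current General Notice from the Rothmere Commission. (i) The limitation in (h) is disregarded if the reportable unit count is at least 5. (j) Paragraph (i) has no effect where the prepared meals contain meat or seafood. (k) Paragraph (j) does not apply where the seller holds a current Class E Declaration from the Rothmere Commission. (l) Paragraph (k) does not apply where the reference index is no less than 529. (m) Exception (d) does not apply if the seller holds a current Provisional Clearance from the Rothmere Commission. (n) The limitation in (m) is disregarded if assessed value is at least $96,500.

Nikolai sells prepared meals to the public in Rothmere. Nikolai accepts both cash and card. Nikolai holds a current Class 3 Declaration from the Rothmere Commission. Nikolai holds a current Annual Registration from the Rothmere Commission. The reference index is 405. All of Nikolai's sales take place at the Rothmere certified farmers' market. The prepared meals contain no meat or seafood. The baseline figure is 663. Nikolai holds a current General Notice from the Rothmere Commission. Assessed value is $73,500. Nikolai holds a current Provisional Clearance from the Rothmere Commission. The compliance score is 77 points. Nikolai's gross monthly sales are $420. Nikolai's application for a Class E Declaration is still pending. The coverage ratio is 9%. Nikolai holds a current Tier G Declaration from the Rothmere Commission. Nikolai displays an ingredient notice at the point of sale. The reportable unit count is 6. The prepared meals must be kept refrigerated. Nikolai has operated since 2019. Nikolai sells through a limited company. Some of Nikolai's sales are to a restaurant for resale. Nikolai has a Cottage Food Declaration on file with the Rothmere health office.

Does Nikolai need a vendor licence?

No — exception (b) applies; Nikolai is not required to hold a vendor licence.

Exception (a) fails — the coverage ratio is 9%, short of 10%.
Exception (b)'s conditions are all satisfied: a Cottage Food Declaration is on file; an ingredient notice is displayed. Applying paragraphs (f)–(l): (f) operates (a current Annual Registration is held), but is itself disapplied by (g): (g) operates against (f): some sales are to a restaurant for resale. (h) operates (a current General Notice is held), but is itself disapplied by (i): (i) operates — the reportable unit count is 6, meeting the 5 threshold. (j), which would lift (i), is not engaged — the prepared meals contain no meat or seafood. So (b) applies.
Exception (c) fails — the seller operates through a limited company.
Exception (d) requires that the prepared meals require no refrigeration; but the prepared meals require refrigeration, so (d) is unavailable.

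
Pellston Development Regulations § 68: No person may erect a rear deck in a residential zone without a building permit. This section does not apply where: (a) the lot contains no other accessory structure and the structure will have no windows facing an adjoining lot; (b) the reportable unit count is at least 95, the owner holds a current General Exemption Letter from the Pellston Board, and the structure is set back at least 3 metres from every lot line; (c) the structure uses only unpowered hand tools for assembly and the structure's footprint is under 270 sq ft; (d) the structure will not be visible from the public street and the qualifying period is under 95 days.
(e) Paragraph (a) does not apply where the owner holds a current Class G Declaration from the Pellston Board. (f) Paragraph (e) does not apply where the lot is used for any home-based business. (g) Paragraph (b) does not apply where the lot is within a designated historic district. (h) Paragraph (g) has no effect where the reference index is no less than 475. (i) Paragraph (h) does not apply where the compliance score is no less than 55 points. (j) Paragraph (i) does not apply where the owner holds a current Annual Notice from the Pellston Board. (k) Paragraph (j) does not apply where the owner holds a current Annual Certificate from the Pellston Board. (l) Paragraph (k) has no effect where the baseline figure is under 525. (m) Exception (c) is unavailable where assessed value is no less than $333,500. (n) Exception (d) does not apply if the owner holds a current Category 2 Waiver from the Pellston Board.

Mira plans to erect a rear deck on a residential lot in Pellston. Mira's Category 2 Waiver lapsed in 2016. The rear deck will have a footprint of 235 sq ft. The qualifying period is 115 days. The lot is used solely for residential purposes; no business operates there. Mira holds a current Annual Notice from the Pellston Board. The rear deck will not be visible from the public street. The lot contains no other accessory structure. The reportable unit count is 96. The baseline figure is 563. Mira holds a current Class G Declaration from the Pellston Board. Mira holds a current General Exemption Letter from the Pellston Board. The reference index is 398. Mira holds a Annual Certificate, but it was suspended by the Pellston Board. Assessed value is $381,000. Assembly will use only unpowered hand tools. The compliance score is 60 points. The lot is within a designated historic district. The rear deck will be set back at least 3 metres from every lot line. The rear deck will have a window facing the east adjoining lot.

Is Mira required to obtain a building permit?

Exception (a) fails — a window faces an adjoining lot.
Exception (b): the reportable unit count is 96, meeting the 95 threshold; a current General Exemption Letter is held; the setback is at least 3 m on every side — every condition holds. But applying paragraphs (g)–(l): (g) operates against (b): the lot is in a historic district. (h) is not triggered (the reference index is 398, short of 475), so (g) stands. So (b) is unavailable.
Exception (c): assembly uses only hand tools; the structure's footprint is 235 sq ft, under the 270 sq ft limit — every condition holds. But applying paragraph (m): (m) operates against (c): assessed value is $381,000, meeting the $333,500 threshold. Exception (c) does not apply.
Exception (d) does not apply: the qualifying period is 115 days, not under 95 days.
Every exception is unavailable, so the rule governs.

Yes — Mira must obtain a building permit.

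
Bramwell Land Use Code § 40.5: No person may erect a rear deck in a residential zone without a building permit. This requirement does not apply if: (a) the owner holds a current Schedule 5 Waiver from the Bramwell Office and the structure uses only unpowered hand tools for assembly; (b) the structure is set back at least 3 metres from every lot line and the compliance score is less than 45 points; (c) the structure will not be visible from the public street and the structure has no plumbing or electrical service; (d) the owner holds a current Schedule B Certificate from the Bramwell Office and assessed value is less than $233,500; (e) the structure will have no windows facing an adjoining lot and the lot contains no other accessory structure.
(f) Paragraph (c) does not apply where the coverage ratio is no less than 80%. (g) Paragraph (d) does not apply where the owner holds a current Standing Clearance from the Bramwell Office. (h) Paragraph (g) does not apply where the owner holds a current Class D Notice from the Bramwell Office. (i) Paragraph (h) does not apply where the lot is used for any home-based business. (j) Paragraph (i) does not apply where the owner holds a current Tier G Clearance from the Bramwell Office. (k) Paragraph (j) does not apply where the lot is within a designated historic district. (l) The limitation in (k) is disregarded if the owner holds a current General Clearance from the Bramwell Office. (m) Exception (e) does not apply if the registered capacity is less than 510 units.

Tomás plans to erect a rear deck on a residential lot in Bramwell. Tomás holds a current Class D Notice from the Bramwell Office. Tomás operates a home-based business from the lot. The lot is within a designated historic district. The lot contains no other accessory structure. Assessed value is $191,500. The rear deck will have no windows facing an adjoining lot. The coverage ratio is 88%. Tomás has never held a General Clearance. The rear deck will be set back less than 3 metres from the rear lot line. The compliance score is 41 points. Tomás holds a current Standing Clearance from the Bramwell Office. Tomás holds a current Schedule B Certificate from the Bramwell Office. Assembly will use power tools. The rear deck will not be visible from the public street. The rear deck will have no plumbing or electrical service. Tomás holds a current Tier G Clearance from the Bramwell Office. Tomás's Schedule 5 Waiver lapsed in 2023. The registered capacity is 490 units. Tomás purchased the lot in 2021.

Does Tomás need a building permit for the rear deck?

Exception (a) does not apply: there is no Schedule 5 Waiver in force.
Exception (b) does not apply: the rear setback is under 3 m.
Exception (c): the structure will not be visible from the street; there is no plumbing or electrical service — every condition holds. Turning to paragraph (f): (f) operates against (c): the coverage ratio is 88%, meeting the 80% threshold. So (c) is unavailable.
Exception (d) is satisfied on its face — a current Schedule B Certificate is held; assessed value is $191,500, less than the $233,500 limit. However, paragraphs (g)–(l) must be considered: (g) is engaged — a current Standing Clearance is held. (h) is engaged (a current Class D Notice is held), but is itself disapplied by (i): (i) operates against (h): a home-based business operates on the lot. (j) operates (a current Tier G Clearance is held), but yields to (k): (k) is triggered — the lot is in a historic district. (l), which would lift (k), is inapplicable — no current General Clearance is held. So (d) is unavailable.
All of (e)'s requirements are met (no windows face an adjoining lot; the lot has no other accessory structure). Turning to paragraph (m): (m) operates against (e): the registered capacity is 490 units, less than the 510 units limit. So (e) is unavailable.
No exception is made out. Tomás falls within the general rule.

Yes — Tomás must obtain a building permit.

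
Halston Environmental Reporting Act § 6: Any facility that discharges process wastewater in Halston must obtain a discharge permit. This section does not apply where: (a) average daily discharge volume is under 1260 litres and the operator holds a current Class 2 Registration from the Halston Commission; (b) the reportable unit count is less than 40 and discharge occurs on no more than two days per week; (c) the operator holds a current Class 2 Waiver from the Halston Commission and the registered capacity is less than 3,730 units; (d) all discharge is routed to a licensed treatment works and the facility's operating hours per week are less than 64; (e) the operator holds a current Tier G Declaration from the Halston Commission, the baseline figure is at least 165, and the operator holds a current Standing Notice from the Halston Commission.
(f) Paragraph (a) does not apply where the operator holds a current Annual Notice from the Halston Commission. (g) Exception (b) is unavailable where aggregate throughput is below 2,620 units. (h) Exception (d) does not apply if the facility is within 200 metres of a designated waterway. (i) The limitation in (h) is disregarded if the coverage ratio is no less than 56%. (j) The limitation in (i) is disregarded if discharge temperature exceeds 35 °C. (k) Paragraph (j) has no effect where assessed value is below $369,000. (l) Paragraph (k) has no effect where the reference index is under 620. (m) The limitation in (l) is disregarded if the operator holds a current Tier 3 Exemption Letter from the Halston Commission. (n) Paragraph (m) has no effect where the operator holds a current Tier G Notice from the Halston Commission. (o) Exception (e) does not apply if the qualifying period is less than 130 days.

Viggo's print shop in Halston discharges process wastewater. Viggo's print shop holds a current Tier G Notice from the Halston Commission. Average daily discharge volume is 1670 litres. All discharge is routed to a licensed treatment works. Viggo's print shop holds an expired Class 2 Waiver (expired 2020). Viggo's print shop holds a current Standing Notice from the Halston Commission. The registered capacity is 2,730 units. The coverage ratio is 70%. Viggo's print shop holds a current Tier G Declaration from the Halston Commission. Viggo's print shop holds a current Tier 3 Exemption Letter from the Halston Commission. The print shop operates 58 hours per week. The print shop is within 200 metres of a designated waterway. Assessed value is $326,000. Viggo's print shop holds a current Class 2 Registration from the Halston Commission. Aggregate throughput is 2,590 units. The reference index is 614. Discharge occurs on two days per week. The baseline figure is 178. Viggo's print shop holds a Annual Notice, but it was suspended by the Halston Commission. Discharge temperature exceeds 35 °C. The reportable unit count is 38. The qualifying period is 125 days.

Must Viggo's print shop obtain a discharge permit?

Yes — Viggo's print shop must obtain a discharge permit.

Exception (a) does not apply: average daily discharge volume is 1670 litres, not under 1260 litres.
Exception (b): the reportable unit count is 38, less than the 40 limit; discharge occurs on no more than two days per week — every condition holds. However, paragraph (g) must be considered: (g) is triggered — aggregate throughput is 2,590 units, below the 2,620 units limit. (b) is therefore removed.
Exception (c) does not apply: the Class 2 Waiver is not current.
Exception (d): discharge is routed to a licensed treatment works; the facility's operating hours per week are 58, less than the 64 limit — every condition holds. But applying paragraphs (h)–(n): (h) operates against (d): the print shop is within 200 m of a designated waterway. (i) would limit (h) — the coverage ratio is 70%, meeting the 56% threshold — but (j) sets (i) aside: (j) operates against (i): discharge temperature exceeds 35 °C. (k) would limit (j) — assessed value is $326,000, below the $369,000 limit — but (l) sets (k) aside: (l) operates against (k): the reference index is 614, under the 620 limit. (m) would limit (l) — a current Tier 3 Exemption Letter is held — but (n) sets (m) aside: (n) operates against (m): a current Tier G Notice is held. So (d) is unavailable.
Exception (e)'s conditions are all satisfied: a current Tier G Declaration is held; the baseline figure is 178, meeting the 165 threshold; a current Standing Notice is held. However, paragraph (o) must be considered: (o) operates against (e): the qualifying period is 125 days, less than the 130 days limit. (e) is therefore removed.
No exception applies. The general rule governs.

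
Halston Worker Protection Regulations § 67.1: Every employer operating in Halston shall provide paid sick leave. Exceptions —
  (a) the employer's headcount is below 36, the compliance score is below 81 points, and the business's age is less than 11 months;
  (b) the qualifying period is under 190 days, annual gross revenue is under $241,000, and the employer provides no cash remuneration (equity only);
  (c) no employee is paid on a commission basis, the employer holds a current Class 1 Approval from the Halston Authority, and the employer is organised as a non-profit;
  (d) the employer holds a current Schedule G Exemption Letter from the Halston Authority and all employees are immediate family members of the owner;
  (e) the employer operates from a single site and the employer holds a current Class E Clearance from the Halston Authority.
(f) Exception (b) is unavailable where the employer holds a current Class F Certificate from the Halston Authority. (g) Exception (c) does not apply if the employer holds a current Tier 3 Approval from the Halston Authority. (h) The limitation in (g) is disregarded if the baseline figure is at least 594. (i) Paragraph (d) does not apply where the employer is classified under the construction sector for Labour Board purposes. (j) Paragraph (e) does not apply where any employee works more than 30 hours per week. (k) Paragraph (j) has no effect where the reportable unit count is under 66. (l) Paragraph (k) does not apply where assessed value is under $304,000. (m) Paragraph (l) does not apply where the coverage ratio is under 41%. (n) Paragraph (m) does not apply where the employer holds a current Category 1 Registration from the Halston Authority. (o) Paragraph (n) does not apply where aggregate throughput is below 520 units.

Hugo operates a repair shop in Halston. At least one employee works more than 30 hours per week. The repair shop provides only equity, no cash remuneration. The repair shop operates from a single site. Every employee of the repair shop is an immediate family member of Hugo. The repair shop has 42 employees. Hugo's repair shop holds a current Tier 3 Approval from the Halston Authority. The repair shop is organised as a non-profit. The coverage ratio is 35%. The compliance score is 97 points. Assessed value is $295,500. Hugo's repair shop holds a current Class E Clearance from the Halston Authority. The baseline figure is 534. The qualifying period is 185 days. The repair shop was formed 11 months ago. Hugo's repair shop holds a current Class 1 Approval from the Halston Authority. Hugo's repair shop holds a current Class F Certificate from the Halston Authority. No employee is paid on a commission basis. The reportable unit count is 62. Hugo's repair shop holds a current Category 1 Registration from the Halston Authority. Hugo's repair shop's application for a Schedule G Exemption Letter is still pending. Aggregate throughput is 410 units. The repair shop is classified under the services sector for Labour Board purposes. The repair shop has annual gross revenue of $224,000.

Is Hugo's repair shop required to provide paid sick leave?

Exception (a) does not apply: the employer's headcount is 42, not below 36.
Exception (b)'s conditions are all satisfied: the qualifying period is 185 days, under the 190 days limit; annual gross revenue is $224,000, under the $241,000 limit; remuneration is equity-only. However, paragraph (f) must be considered: (f) applies — a current Class F Certificate is held. So (b) is unavailable.
Exception (c) is satisfied on its face — no employee is paid on commission; a current Class 1 Approval is held; the employer is a non-profit. But: (g) operates against (c): a current Tier 3 Approval is held. (h) is inapplicable (the baseline figure is 534, short of 594), so (g) stands. So (c) is unavailable.
Exception (d) requires that the employer holds a current Schedule G Exemption Letter from the Halston Authority; but the Schedule G Exemption Letter is not current, so (d) is unavailable.
All of (e)'s requirements are met (the employer operates from a single site; a current Class E Clearance is held). Applying paragraphs (j)–(o): (j) operates (at least one employee exceeds 30 hours/week), but is overridden by (k): (k) operates against (j): the reportable unit count is 62, under the 66 limit. (l) would limit (k) — assessed value is $295,500, under the $304,000 limit — but (m) sets (l) aside: (m) operates — the coverage ratio is 35%, under the 41% limit. (n) would limit (m) — a current Category 1 Registration is held — but (o) sets (n) aside: (o) is engaged — aggregate throughput is 410 units, below the 520 units limit. (e) remains available.

No — exception (e) applies; Hugo's repair shop is not required to provide paid sick leave.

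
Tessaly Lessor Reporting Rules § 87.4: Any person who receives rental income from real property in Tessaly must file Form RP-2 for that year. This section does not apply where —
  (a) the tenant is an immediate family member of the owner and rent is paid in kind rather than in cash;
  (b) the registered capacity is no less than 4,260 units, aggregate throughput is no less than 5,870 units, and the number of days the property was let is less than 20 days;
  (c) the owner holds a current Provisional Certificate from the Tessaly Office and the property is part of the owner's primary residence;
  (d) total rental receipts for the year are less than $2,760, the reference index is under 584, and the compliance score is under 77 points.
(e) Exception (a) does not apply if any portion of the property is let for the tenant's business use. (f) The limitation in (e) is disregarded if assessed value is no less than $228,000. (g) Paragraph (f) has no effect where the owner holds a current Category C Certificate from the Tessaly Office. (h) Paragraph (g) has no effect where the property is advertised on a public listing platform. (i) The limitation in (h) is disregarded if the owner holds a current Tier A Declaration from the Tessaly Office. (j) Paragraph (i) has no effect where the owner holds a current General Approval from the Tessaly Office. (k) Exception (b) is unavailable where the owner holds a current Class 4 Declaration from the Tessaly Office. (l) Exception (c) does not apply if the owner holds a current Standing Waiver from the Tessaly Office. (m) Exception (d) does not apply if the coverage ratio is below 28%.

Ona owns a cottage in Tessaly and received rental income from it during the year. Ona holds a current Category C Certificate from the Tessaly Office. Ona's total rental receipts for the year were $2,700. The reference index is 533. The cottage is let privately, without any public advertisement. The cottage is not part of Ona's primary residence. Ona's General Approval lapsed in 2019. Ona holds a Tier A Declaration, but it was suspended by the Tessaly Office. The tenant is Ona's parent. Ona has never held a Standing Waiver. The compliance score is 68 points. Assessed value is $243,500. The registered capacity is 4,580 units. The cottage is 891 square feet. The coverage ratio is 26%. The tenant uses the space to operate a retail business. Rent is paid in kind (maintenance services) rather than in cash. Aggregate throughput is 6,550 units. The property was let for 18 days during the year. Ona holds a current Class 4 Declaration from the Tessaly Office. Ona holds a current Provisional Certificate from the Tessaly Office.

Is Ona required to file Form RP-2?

All of (a)'s requirements are met (the tenant is an immediate family member; rent is paid in kind). But applying paragraphs (e)–(j): (e) applies — the space is let for business use. (f) would limit (e) — assessed value is $243,500, meeting the $228,000 threshold — but (g) sets (f) aside: (g) operates against (f): a current Category C Certificate is held. (h), which would lift (g), is not engaged — the property is let privately without advertisement. (a) is therefore removed.
Exception (b) is satisfied on its face — the registered capacity is 4,580 units, meeting the 4,260 units threshold; aggregate throughput is 6,550 units, meeting the 5,870 units threshold; the number of days the property was let is 18 days, less than the 20 days limit. But: (k) operates against (b): a current Class 4 Declaration is held. Exception (b) does not apply.
Exception (c) fails — the cottage is not part of the primary residence.
Exception (d)'s conditions are all satisfied: total rental receipts for the year are $2,700, less than the $2,760 limit; the reference index is 533, under the 584 limit; the compliance score is 68 points, under the 77 points limit. But applying paragraph (m): (m) operates — the coverage ratio is 26%, below the 28% limit. So (d) is unavailable.
Every exception is unavailable, so the rule governs.

Yes — Ona must file Form RP-2.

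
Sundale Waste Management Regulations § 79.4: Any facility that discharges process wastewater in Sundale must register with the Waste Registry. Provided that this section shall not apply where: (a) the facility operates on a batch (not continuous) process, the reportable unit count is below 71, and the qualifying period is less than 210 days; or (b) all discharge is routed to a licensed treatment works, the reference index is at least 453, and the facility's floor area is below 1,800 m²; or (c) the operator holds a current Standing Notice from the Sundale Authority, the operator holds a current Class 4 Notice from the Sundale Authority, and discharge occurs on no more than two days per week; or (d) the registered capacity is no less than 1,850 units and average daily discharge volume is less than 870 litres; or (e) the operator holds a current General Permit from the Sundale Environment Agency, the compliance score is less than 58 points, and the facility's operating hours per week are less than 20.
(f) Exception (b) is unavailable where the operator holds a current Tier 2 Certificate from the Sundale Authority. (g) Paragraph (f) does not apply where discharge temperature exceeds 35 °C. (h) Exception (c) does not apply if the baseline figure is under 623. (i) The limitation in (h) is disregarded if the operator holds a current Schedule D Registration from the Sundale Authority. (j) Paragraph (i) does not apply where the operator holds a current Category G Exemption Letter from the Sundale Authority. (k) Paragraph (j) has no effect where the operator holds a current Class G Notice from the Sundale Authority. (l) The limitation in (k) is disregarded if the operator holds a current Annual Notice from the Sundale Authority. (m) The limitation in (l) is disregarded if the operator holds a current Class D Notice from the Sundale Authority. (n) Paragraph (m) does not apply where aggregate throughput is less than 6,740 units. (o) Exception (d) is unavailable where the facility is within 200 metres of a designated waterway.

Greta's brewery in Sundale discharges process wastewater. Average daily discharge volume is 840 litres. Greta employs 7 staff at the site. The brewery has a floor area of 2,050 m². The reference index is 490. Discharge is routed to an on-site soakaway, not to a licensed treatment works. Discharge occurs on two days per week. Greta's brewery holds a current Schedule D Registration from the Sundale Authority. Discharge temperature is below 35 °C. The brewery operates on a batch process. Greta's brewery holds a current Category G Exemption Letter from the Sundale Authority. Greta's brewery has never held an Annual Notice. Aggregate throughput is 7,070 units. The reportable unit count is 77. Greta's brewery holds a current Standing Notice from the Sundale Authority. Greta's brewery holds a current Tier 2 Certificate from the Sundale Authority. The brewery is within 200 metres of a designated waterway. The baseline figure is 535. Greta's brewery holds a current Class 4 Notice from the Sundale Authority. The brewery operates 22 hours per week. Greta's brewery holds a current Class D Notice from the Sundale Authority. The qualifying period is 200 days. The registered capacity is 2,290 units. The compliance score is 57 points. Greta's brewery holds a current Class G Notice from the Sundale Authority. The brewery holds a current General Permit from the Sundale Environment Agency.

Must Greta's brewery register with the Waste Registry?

No — exception (c) applies; Greta's brewery is not required to register with the Waste Registry.

Exception (a) fails — the reportable unit count is 77, not below 71.
Exception (b) requires that all discharge is routed to a licensed treatment works; but discharge is not routed to a licensed treatment works, so (b) is unavailable.
Exception (c): a current Standing Notice is held; a current Class 4 Notice is held; discharge occurs on no more than two days per week — every condition holds. Considering the limiting provisions: (h) would limit (c) — the baseline figure is 535, under the 623 limit — but (i) sets (h) aside: (i) operates — a current Schedule D Registration is held. (j) would limit (i) — a current Category G Exemption Letter is held — but (k) sets (j) aside: (k) is triggered — a current Class G Notice is held. (l), which would lift (k), does not operate here — no current Annual Notice is held. (c) remains available.
Exception (d): the registered capacity is 2,290 units, meeting the 1,850 units threshold; average daily discharge volume is 840 litres, less than the 870 litres limit — every condition holds. But: (o) is triggered — the brewery is within 200 m of a designated waterway. (d) is therefore removed.
Exception (e) requires that the facility's operating hours per week are less than 20; but the facility's operating hours per week are 22, not less than 20, so (e) is unavailable.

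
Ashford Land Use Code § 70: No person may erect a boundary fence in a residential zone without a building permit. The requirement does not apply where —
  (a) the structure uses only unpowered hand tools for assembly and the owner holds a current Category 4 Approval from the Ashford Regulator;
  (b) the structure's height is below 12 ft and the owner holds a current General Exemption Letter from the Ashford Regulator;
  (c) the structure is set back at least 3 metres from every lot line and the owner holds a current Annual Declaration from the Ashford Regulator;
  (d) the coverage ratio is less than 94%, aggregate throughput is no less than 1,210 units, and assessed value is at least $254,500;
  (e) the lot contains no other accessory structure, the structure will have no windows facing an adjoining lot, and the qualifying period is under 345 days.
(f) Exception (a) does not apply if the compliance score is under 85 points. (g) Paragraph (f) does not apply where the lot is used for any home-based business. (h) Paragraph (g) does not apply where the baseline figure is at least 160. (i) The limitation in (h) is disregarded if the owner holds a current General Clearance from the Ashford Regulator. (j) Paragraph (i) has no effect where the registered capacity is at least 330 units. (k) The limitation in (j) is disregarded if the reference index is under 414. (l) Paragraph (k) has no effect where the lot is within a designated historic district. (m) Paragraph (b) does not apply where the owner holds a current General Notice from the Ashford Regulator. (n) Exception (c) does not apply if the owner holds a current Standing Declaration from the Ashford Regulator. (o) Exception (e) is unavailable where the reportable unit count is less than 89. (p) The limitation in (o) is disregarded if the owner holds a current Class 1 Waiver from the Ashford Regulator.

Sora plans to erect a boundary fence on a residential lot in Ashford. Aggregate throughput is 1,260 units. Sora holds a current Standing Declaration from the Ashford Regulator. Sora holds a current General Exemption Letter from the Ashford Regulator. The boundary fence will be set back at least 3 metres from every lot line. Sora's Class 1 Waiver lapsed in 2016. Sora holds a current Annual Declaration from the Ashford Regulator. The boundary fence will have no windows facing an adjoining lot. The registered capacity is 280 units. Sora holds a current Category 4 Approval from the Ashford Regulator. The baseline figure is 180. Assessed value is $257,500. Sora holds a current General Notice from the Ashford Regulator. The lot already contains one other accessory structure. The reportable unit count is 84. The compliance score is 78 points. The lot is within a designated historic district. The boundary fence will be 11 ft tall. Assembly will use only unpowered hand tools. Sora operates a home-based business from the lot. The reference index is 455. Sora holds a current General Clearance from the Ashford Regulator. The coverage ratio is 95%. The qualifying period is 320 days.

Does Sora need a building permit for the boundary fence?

No — exception (a) applies; Sora does not need a building permit.

Exception (a)'s conditions are all satisfied: assembly uses only hand tools; a current Category 4 Approval is held. As to paragraphs (f)–(l): (f) applies (the compliance score is 78 points, under the 85 points limit), but is overridden by (g): (g) operates — a home-based business operates on the lot. (h) would limit (g) — the baseline figure is 180, meeting the 160 threshold — but (i) sets (h) aside: (i) operates — a current General Clearance is held. (j) is not triggered (the registered capacity is 280 units, short of 330 units), so (i) stands. So (a) applies.
Exception (b): the structure's height is 11 ft, below the 12 ft limit; a current General Exemption Letter is held — every condition holds. But: (m) operates against (b): a current General Notice is held. So (b) is unavailable.
Exception (c)'s conditions are all satisfied: the setback is at least 3 m on every side; a current Annual Declaration is held. But: (n) operates — a current Standing Declaration is held. (c) is therefore removed.
Exception (d) requires that the coverage ratio is less than 94%; but the coverage ratio is 95%, not less than 94%, so (d) is unavailable.
Exception (e) requires that the lot contains no other accessory structure; but the lot already has another accessory structure, so (e) is unavailable.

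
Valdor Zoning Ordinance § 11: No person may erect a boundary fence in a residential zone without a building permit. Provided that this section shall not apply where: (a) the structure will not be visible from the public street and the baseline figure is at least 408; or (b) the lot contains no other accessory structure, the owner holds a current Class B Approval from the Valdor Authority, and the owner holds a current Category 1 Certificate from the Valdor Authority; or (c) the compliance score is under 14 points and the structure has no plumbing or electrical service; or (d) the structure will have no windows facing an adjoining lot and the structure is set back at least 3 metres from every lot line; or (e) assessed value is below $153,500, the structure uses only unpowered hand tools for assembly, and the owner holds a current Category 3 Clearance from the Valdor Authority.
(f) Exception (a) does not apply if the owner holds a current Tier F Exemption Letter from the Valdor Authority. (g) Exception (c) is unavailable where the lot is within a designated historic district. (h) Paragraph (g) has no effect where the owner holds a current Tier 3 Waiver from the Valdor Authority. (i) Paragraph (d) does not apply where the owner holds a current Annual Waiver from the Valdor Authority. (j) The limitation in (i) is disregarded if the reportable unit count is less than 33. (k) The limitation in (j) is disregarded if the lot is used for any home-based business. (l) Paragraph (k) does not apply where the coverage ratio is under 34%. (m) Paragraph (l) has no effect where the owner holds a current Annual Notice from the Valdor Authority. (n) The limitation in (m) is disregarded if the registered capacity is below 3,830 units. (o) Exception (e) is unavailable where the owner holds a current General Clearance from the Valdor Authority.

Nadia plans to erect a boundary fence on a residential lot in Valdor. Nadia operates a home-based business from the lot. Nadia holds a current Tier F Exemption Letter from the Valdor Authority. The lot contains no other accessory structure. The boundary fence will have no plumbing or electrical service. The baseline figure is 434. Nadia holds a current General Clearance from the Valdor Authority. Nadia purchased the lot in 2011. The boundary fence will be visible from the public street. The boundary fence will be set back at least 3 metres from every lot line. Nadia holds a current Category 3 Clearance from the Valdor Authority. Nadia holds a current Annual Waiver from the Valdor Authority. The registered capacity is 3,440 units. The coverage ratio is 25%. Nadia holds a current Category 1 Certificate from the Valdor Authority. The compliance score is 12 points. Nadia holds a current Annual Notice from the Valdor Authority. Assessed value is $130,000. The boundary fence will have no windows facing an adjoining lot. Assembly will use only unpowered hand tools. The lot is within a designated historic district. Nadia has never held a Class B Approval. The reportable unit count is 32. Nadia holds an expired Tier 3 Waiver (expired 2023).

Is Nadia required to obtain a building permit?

Exception (a) fails — the structure will be visible from the street.
Exception (b) does not apply: the Class B Approval is not current.
Exception (c): the compliance score is 12 points, under the 14 points limit; there is no plumbing or electrical service — every condition holds. Turning to paragraphs (g)–(h): (g) operates — the lot is in a historic district. (h) is inapplicable (there is no Tier 3 Waiver in force), so (g) stands. So (c) is unavailable.
All of (d)'s requirements are met (no windows face an adjoining lot; the setback is at least 3 m on every side). Considering the limiting provisions: (i) would limit (d) — a current Annual Waiver is held — but (j) sets (i) aside: (j) operates against (i): the reportable unit count is 32, less than the 33 limit. (k) would limit (j) — a home-based business operates on the lot — but (l) sets (k) aside: (l) operates against (k): the coverage ratio is 25%, under the 34% limit. (m) would limit (l) — a current Annual Notice is held — but (n) sets (m) aside: (n) is engaged — the registered capacity is 3,440 units, below the 3,830 units limit. Exception (d) stands.
Exception (e)'s conditions are all satisfied: assessed value is $130,000, below the $153,500 limit; assembly uses only hand tools; a current Category 3 Clearance is held. However, paragraph (o) must be considered: (o) operates against (e): a current General Clearance is held. So (e) is unavailable.

No — exception (d) applies; Nadia does not need a building permit.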